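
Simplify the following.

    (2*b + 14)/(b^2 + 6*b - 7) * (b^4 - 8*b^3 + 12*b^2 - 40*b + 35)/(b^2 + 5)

Factor: 2*b + 14 = 2*(b + 7);  b^2 + 6*b - 7 = (b + 7)*(b - 1);  b^4 - 8*b^3 + 12*b^2 - 40*b + 35 = (b - 1)*(b - 7)*(b^2 + 5)
Cancel the common factors (b^2 + 5), (b + 7), (b - 1).

2*b - 14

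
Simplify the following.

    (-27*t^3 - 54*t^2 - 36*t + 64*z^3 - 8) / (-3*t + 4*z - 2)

9*t^2 + 12*t*z + 12*t + 16*z^2 + 8*z + 4

(4*z)^3 - (3*t + 2)^3 = (-3*t + 4*z - 2)(9*t^2 + 12*t*z + 12*t + 16*z^2 + 8*z + 4).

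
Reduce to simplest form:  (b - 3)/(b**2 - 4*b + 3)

Factor: b**2 - 4*b + 3 = (b - 3)*(b - 1)
Cancel the common factor (b - 3).

1/(b - 1)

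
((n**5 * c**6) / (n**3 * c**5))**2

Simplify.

c**2*n**4

Inside the bracket: n**2 * c**1
Raise to the power 2: n**4 * c**2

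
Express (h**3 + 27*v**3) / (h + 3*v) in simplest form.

h**2 - 3*h*v + 9*v**2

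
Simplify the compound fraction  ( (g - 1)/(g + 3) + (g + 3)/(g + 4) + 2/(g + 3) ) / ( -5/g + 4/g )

(-2*g**3 - 11*g**2 - 13*g)/(g**2 + 7*g + 12)

Numerator: (g - 1)/(g + 3) + (g + 3)/(g + 4) + 2/(g + 3) = (2*g**2 + 11*g + 13)/(g**2 + 7*g + 12)
Denominator: -5/g + 4/g = -1/g
Divide: ((2*g**2 + 11*g + 13)/(g**2 + 7*g + 12)) · (-g) = (-2*g**3 - 11*g**2 - 13*g)/(g**2 + 7*g + 12)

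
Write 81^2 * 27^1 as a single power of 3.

81^2 = 3^8; 27^1 = 3^3
Combine exponents: 3^11

3^11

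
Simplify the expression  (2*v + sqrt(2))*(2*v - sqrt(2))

4*v^2 - 2

(2*v)^2 - (sqrt(2))^2 = 4*v^2 - 2.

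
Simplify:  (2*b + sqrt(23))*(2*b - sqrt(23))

4*b^2 - 23

Product of conjugates: (P+Q)(P-Q) = P^2 - Q^2.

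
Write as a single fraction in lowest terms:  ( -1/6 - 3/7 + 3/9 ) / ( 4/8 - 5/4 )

Numerator: -1/6 - 3/7 + 3/9 = -11/42
Denominator: 4/8 - 5/4 = -3/4
Divide: (-11/42) · (-4/3) = 22/63

22/63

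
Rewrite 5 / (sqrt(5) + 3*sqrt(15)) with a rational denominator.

Multiply numerator and denominator by -3*sqrt(15) + sqrt(5).
Denominator becomes -130; numerator becomes -15*sqrt(15) + 5*sqrt(5).

(-sqrt(5) + 3*sqrt(15))/26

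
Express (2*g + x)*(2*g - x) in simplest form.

4*g^2 - x^2

Product of conjugates: (P+Q)(P-Q) = P^2 - Q^2.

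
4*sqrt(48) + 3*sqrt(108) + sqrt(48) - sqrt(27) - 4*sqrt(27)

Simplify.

4*sqrt(48) = 16*sqrt(3); 3*sqrt(108) = 18*sqrt(3); sqrt(48) = 4*sqrt(3); sqrt(27) = 3*sqrt(3); 4*sqrt(27) = 12*sqrt(3)
Combine: (16 + 18 + 4 - 3 - 12)·sqrt(3) = 23*sqrt(3)

23*sqrt(3)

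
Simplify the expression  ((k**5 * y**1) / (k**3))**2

Inside the bracket: k**2 * y**1
Raise to the power 2: k**4 * y**2

k**4*y**2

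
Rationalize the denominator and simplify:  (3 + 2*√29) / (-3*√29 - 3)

Multiply numerator and denominator by -3 + 3*√29.
Denominator becomes -252; numerator becomes 3*√29 + 165.

(-55 - √29)/84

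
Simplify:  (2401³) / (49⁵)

7^2

2401³ = 7^12; 49⁵ = 7^10
Combine exponents: 7^2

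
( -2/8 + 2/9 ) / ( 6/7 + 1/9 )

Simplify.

-7/244

Numerator: -2/8 + 2/9 = -1/36
Denominator: 6/7 + 1/9 = 61/63
Divide: (-1/36) · (63/61) = -7/244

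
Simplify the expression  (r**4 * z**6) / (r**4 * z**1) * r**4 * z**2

r**4*z**7

Quotient: z**5
Multiply by r**4 * z**2: add exponents.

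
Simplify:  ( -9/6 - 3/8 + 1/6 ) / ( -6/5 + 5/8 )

Numerator: -9/6 - 3/8 + 1/6 = -41/24
Denominator: -6/5 + 5/8 = -23/40
Divide: (-41/24) · (-40/23) = 205/69

205/69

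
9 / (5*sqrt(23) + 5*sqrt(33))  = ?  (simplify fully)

(-9*sqrt(23) + 9*sqrt(33))/50

Multiply numerator and denominator by -5*sqrt(33) + 5*sqrt(23).
Denominator becomes -250; numerator becomes -45*sqrt(33) + 45*sqrt(23).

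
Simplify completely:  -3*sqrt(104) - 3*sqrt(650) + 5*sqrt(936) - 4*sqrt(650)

3*sqrt(104) = 6*sqrt(26); 3*sqrt(650) = 15*sqrt(26); 5*sqrt(936) = 30*sqrt(26); 4*sqrt(650) = 20*sqrt(26)
Combine: (-6 - 15 + 30 - 20)·sqrt(26) = -11*sqrt(26)

-11*sqrt(26)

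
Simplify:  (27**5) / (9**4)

27**5 = 3**15; 9**4 = 3**8
Combine exponents: 3**7

3**7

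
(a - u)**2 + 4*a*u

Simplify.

(a + u)**2

Expanding gives a**2 + 2*a*u + u**2, a perfect square.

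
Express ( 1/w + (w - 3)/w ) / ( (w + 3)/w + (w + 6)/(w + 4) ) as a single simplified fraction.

Numerator: 1/w + (w - 3)/w = (w - 2)/w
Denominator: (w + 3)/w + (w + 6)/(w + 4) = (2*w^2 + 13*w + 12)/(w^2 + 4*w)
Divide: ((w - 2)/w) · ((w^2 + 4*w)/(2*w^2 + 13*w + 12)) = (w^2 + 2*w - 8)/(2*w^2 + 13*w + 12)

(w^2 + 2*w - 8)/(2*w^2 + 13*w + 12)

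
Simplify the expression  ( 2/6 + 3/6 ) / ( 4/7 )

Numerator: 2/6 + 3/6 = 5/6
Denominator: 4/7 = 4/7
Divide: (5/6) · (7/4) = 35/24

35/24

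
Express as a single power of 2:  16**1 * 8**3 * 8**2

2**19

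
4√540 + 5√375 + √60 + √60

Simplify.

4√540 = 24*√15; 5√375 = 25*√15; √60 = 2*√15; √60 = 2*√15
Combine: (24 + 25 + 2 + 2)·√15 = 53*√15

53*√15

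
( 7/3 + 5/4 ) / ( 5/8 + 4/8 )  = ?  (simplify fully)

Numerator: 7/3 + 5/4 = 43/12
Denominator: 5/8 + 4/8 = 9/8
Divide: (43/12) · (8/9) = 86/27

86/27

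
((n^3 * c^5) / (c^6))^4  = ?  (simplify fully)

Inside the bracket: n^3 * (c^-1)
Raise to the power 4: n^12 * (c^-4)

n^12/c^4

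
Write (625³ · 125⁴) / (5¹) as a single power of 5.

5^23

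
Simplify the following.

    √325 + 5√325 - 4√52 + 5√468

52*√13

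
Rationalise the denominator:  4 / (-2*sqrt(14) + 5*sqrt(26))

Multiply numerator and denominator by 2*sqrt(14) + 5*sqrt(26).
Denominator becomes 594; numerator becomes 8*sqrt(14) + 20*sqrt(26).

(4*sqrt(14) + 10*sqrt(26))/297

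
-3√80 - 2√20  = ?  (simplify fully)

3√80 = 12*√5; 2√20 = 4*√5
Combine: (-12 - 4)·√5 = -16*√5

-16*√5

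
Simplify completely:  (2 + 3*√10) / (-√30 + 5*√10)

Multiply numerator and denominator by √30 + 5*√10.
Denominator becomes 220; numerator becomes 2*√30 + 10*√10 + 30*√3 + 150.

(√30 + 5*√10 + 15*√3 + 75)/110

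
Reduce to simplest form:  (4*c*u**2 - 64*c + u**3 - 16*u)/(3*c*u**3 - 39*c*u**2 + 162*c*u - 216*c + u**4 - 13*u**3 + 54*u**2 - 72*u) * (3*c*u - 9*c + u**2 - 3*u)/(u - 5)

Factor: 4*c*u**2 - 64*c + u**3 - 16*u = (4*c + u)*(u - 4)*(u + 4);  3*c*u**3 - 39*c*u**2 + 162*c*u - 216*c + u**4 - 13*u**3 + 54*u**2 - 72*u = (u - 3)*(3*c + u)*(u - 6)*(u - 4);  3*c*u - 9*c + u**2 - 3*u = (u - 3)*(3*c + u)
Cancel the common factors (u - 3), (u - 4), (3*c + u).

(4*c*u + 16*c + u**2 + 4*u)/(u**2 - 11*u + 30)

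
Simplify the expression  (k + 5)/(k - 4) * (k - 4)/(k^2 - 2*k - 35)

Factor: k^2 - 2*k - 35 = (k + 5)*(k - 7)
Cancel the common factors (k + 5), (k - 4).

1/(k - 7)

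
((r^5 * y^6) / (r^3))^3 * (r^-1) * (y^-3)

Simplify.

Inside the bracket: r^2 * y^6
Raise to the power 3: r^6 * y^18
Multiply by (r^-1) * (y^-3): add exponents.

r^5*y^15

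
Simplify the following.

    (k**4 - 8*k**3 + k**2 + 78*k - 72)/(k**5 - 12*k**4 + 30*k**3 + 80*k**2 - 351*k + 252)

Factor: k**4 - 8*k**3 + k**2 + 78*k - 72 = (k - 6)*(k - 4)*(k + 3)*(k - 1);  k**5 - 12*k**4 + 30*k**3 + 80*k**2 - 351*k + 252 = (k - 1)*(k + 3)*(k - 3)*(k - 4)*(k - 7)
Cancel the common factors (k - 1), (k + 3), (k - 4).

(k - 6)/(k**2 - 10*k + 21)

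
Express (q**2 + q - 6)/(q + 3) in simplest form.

q - 2

Factor: q**2 + q - 6 = (q + 3)*(q - 2)
Cancel the common factor (q + 3).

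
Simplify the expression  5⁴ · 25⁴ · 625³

5⁴ = 5^4; 25⁴ = 5^8; 625³ = 5^12
Combine exponents: 5^24

5^24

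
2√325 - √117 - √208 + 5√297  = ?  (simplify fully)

3*√13 + 15*√33

2√325 = 10*√13; √117 = 3*√13; √208 = 4*√13; 5√297 = 15*√33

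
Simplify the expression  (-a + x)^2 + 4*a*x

(a + x)^2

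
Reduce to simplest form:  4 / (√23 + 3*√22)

(-4*√23 + 12*√22)/175

Multiply numerator and denominator by -3*√22 + √23.
Denominator becomes -175; numerator becomes -12*√22 + 4*√23.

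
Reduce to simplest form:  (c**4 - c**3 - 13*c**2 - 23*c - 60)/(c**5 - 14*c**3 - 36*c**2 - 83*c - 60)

1/(c + 1)

Factor: c**4 - c**3 - 13*c**2 - 23*c - 60 = (c**2 + c + 4)*(c - 5)*(c + 3);  c**5 - 14*c**3 - 36*c**2 - 83*c - 60 = (c + 1)*(c**2 + c + 4)*(c + 3)*(c - 5)
Cancel the common factors (c**2 + c + 4), (c - 5), (c + 3).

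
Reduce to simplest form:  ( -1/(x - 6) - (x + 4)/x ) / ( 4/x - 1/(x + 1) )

(-x³ + 25*x + 24)/(3*x² - 14*x - 24)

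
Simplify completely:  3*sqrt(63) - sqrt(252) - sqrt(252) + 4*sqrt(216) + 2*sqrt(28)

sqrt(7) + 24*sqrt(6)

3*sqrt(63) = 9*sqrt(7); sqrt(252) = 6*sqrt(7); sqrt(252) = 6*sqrt(7); 4*sqrt(216) = 24*sqrt(6); 2*sqrt(28) = 4*sqrt(7)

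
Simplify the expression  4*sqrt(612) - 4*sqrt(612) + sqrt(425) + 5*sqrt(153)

20*sqrt(17)

4*sqrt(612) = 24*sqrt(17); 4*sqrt(612) = 24*sqrt(17); sqrt(425) = 5*sqrt(17); 5*sqrt(153) = 15*sqrt(17)
Combine: (24 - 24 + 5 + 15)·sqrt(17) = 20*sqrt(17)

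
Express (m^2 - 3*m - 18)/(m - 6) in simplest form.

m + 3

Factor: m^2 - 3*m - 18 = (m + 3)*(m - 6)
Cancel the common factor (m - 6).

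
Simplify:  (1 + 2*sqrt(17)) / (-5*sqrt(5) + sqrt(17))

Multiply numerator and denominator by sqrt(17) + 5*sqrt(5).
Denominator becomes -108; numerator becomes sqrt(17) + 5*sqrt(5) + 34 + 10*sqrt(85).

(-10*sqrt(85) - 34 - 5*sqrt(5) - sqrt(17))/108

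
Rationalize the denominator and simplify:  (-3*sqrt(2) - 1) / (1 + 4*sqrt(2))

Multiply numerator and denominator by -4*sqrt(2) + 1.
Denominator becomes -31; numerator becomes sqrt(2) + 23.

(-23 - sqrt(2))/31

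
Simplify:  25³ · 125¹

25³ = 5^6; 125¹ = 5^3
Combine exponents: 5^9

5^9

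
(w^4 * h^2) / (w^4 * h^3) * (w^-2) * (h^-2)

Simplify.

1/(h^3*w^2)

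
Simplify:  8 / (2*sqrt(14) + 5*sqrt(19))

Multiply numerator and denominator by -5*sqrt(19) + 2*sqrt(14).
Denominator becomes -419; numerator becomes -40*sqrt(19) + 16*sqrt(14).

(-16*sqrt(14) + 40*sqrt(19))/419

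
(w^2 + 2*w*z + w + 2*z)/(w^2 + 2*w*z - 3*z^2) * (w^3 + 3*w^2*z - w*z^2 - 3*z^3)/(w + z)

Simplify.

w^2 + 2*w*z + w + 2*z

Factor: w^2 + 2*w*z + w + 2*z = (w + 1)*(w + 2*z);  w^2 + 2*w*z - 3*z^2 = (w + 3*z)*(w - z);  w^3 + 3*w^2*z - w*z^2 - 3*z^3 = (w - z)*(w + 3*z)*(w + z)
Cancel the common factors (w + z), (w + 3*z), (w - z).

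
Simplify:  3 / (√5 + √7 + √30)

Group as (√7 + √30) + √5; multiply by (√7 + √30) - √5, then rationalise the remaining surd.

(-42*√7 - 48*√5 + 15*√42 + 27*√30)/92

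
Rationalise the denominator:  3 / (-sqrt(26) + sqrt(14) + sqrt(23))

(-11*sqrt(26) + 17*sqrt(23) + 35*sqrt(14) + 4*sqrt(2093))/389

Group as (sqrt(14) + sqrt(23)) - sqrt(26); multiply by (sqrt(14) + sqrt(23)) + sqrt(26), then rationalise the remaining surd.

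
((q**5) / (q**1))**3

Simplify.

Inside the bracket: q**4
Raise to the power 3: q**12

q**12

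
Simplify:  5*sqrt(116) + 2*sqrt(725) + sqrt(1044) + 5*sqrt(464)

5*sqrt(116) = 10*sqrt(29); 2*sqrt(725) = 10*sqrt(29); sqrt(1044) = 6*sqrt(29); 5*sqrt(464) = 20*sqrt(29)
Combine: (10 + 10 + 6 + 20)·sqrt(29) = 46*sqrt(29)

46*sqrt(29)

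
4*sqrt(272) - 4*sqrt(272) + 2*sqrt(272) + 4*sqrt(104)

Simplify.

4*sqrt(272) = 16*sqrt(17); 4*sqrt(272) = 16*sqrt(17); 2*sqrt(272) = 8*sqrt(17); 4*sqrt(104) = 8*sqrt(26)

8*sqrt(17) + 8*sqrt(26)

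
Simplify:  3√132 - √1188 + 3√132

3√132 = 6*√33; √1188 = 6*√33; 3√132 = 6*√33
Combine: (6 - 6 + 6)·√33 = 6*√33

6*√33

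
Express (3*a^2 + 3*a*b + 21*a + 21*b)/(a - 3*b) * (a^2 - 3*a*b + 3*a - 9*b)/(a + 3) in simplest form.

3*a^2 + 3*a*b + 21*a + 21*b

Factor: 3*a^2 + 3*a*b + 21*a + 21*b = 3*(a + b)*(a + 7);  a^2 - 3*a*b + 3*a - 9*b = (a + 3)*(a - 3*b)
Cancel the common factors (a + 3), (a - 3*b).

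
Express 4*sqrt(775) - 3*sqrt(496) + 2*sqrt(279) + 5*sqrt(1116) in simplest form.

4*sqrt(775) = 20*sqrt(31); 3*sqrt(496) = 12*sqrt(31); 2*sqrt(279) = 6*sqrt(31); 5*sqrt(1116) = 30*sqrt(31)
Combine: (20 - 12 + 6 + 30)·sqrt(31) = 44*sqrt(31)

44*sqrt(31)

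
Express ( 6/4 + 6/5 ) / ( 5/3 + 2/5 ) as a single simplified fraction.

Numerator: 6/4 + 6/5 = 27/10
Denominator: 5/3 + 2/5 = 31/15
Divide: (27/10) · (15/31) = 81/62

81/62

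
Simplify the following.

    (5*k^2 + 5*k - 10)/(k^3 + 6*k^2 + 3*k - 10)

Factor: 5*k^2 + 5*k - 10 = 5*(k + 2)*(k - 1);  k^3 + 6*k^2 + 3*k - 10 = (k - 1)*(k + 5)*(k + 2)
Cancel the common factors (k - 1), (k + 2).

5/(k + 5)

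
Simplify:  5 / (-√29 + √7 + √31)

Group as (√7 + √31) - √29; multiply by (√7 + √31) + √29, then rationalise the remaining surd.

(-45*√29 + 25*√31 + 265*√7 + 10*√6293)/787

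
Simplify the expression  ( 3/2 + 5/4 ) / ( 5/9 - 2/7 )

693/68

Numerator: 3/2 + 5/4 = 11/4
Denominator: 5/9 - 2/7 = 17/63
Divide: (11/4) · (63/17) = 693/68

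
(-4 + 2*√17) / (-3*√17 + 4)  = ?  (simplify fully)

(-86 + 4*√17)/137

Multiply numerator and denominator by 4 + 3*√17.
Denominator becomes -137; numerator becomes -4*√17 + 86.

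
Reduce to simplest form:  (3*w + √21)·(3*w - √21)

Difference of squares with P = 3*w, Q = √21.

9*w² - 21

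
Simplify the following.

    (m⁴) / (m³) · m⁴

Quotient: m¹
Multiply by m⁴: add exponents.

m⁵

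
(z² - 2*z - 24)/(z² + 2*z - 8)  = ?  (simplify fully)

Factor: z² - 2*z - 24 = (z - 6)·(z + 4);  z² + 2*z - 8 = (z + 4)·(z - 2)
Cancel the common factor (z + 4).

(z - 6)/(z - 2)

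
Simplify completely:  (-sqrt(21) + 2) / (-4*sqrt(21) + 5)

(-3*sqrt(21) + 74)/311

Multiply numerator and denominator by 5 + 4*sqrt(21).
Denominator becomes -311; numerator becomes -74 + 3*sqrt(21).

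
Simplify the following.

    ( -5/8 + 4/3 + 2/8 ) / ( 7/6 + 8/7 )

Numerator: -5/8 + 4/3 + 2/8 = 23/24
Denominator: 7/6 + 8/7 = 97/42
Divide: (23/24) · (42/97) = 161/388

161/388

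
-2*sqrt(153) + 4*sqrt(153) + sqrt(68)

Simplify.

8*sqrt(17)

2*sqrt(153) = 6*sqrt(17); 4*sqrt(153) = 12*sqrt(17); sqrt(68) = 2*sqrt(17)
Combine: (-6 + 12 + 2)·sqrt(17) = 8*sqrt(17)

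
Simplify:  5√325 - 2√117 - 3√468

√13

5√325 = 25*√13; 2√117 = 6*√13; 3√468 = 18*√13
Combine: (25 - 6 - 18)·√13 = √13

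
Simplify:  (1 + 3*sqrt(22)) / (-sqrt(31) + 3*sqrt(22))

Multiply numerator and denominator by sqrt(31) + 3*sqrt(22).
Denominator becomes 167; numerator becomes sqrt(31) + 3*sqrt(22) + 3*sqrt(682) + 198.

(sqrt(31) + 3*sqrt(22) + 3*sqrt(682) + 198)/167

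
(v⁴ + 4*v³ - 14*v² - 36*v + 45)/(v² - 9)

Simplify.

v² + 4*v - 5

Factor: v⁴ + 4*v³ - 14*v² - 36*v + 45 = (v - 3)·(v - 1)·(v + 5)·(v + 3);  v² - 9 = (v + 3)·(v - 3)
Cancel the common factors (v + 3), (v - 3).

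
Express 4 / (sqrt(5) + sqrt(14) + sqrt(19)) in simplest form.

(-sqrt(1330) + 5*sqrt(14) + 14*sqrt(5))/35

Group as (sqrt(5) + sqrt(14)) + sqrt(19); multiply by (sqrt(5) + sqrt(14)) - sqrt(19), then rationalise the remaining surd.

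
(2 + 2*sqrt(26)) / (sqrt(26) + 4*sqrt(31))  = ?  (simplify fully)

Multiply numerator and denominator by -4*sqrt(31) + sqrt(26).
Denominator becomes -470; numerator becomes -8*sqrt(806) - 8*sqrt(31) + 2*sqrt(26) + 52.

(-26 - sqrt(26) + 4*sqrt(31) + 4*sqrt(806))/235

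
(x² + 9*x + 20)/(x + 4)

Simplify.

Factor: x² + 9*x + 20 = (x + 5)·(x + 4)
Cancel the common factor (x + 4).

x + 5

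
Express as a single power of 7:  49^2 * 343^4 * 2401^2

7^24

49^2 = 7^4; 343^4 = 7^12; 2401^2 = 7^8
Combine exponents: 7^24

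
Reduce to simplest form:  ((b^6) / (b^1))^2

b^10

Inside the bracket: b^5
Raise to the power 2: b^10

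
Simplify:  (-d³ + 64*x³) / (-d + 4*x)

d² + 4*d*x + 16*x²

(4*x)^3 - d^3 = (-d + 4*x)(d² + 4*d*x + 16*x²).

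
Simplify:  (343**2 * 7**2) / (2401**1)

343**2 = 7**6; 7**2 = 7**2; 2401**1 = 7**4
Combine exponents: 7**4

7**4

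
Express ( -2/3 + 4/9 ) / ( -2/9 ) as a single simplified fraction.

Numerator: -2/3 + 4/9 = -2/9
Denominator: -2/9 = -2/9
Divide: (-2/9) · (-9/2) = 1

1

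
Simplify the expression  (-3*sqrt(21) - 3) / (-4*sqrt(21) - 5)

Multiply numerator and denominator by -5 + 4*sqrt(21).
Denominator becomes -311; numerator becomes -237 + 3*sqrt(21).

(-3*sqrt(21) + 237)/311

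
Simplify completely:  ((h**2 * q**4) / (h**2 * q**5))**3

Inside the bracket: (q**-1)
Raise to the power 3: (q**-3)

q**(-3)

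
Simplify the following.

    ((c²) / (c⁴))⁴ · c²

c^(-6)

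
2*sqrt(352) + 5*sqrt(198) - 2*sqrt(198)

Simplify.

17*sqrt(22)

2*sqrt(352) = 8*sqrt(22); 5*sqrt(198) = 15*sqrt(22); 2*sqrt(198) = 6*sqrt(22)
Combine: (8 + 15 - 6)·sqrt(22) = 17*sqrt(22)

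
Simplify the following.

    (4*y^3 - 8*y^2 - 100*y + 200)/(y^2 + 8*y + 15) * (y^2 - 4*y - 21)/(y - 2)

Factor: 4*y^3 - 8*y^2 - 100*y + 200 = 4*(y - 5)*(y + 5)*(y - 2);  y^2 + 8*y + 15 = (y + 5)*(y + 3);  y^2 - 4*y - 21 = (y - 7)*(y + 3)
Cancel the common factors (y - 2), (y + 5), (y + 3).

4*y^2 - 48*y + 140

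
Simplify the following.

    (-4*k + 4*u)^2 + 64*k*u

16*(k + u)^2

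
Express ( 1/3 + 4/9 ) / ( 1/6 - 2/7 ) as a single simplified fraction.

Numerator: 1/3 + 4/9 = 7/9
Denominator: 1/6 - 2/7 = -5/42
Divide: (7/9) · (-42/5) = -98/15

-98/15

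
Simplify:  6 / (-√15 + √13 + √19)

Group as (√13 + √19) - √15; multiply by (√13 + √19) + √15, then rationalise the remaining surd.

(-34*√15 + 18*√19 + 42*√13 + 4*√3705)/233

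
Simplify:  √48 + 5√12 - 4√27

2*√3

√48 = 4*√3; 5√12 = 10*√3; 4√27 = 12*√3
Combine: (4 + 10 - 12)·√3 = 2*√3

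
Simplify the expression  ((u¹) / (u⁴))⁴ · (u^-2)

u^(-14)

Inside the bracket: (u^-3)
Raise to the power 4: (u^-12)
Multiply by (u^-2): add exponents.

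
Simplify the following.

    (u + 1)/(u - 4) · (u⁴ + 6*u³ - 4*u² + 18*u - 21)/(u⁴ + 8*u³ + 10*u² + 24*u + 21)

(u - 1)/(u - 4)

Factor: u⁴ + 6*u³ - 4*u² + 18*u - 21 = (u² + 3)·(u + 7)·(u - 1);  u⁴ + 8*u³ + 10*u² + 24*u + 21 = (u² + 3)·(u + 7)·(u + 1)
Cancel the common factors (u² + 3), (u + 7), (u + 1).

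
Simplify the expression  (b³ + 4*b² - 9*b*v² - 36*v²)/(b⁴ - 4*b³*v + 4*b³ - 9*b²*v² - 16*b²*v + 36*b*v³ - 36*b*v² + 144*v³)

-1/(-b + 4*v)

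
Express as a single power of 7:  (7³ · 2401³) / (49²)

7³ = 7^3; 2401³ = 7^12; 49² = 7^4
Combine exponents: 7^11

7^11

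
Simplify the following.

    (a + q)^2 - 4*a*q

After expansion: a^2 - 2*a*q + q^2 — a perfect-square trinomial.

(a - q)^2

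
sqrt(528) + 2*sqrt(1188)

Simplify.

sqrt(528) = 4*sqrt(33); 2*sqrt(1188) = 12*sqrt(33)
Combine: (4 + 12)·sqrt(33) = 16*sqrt(33)

16*sqrt(33)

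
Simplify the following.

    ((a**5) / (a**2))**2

a**6

Inside the bracket: a**3
Raise to the power 2: a**6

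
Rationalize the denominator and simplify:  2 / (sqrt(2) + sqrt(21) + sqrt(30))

Group as (sqrt(2) + sqrt(21)) + sqrt(30); multiply by (sqrt(2) + sqrt(21)) - sqrt(30), then rationalise the remaining surd.

(-24*sqrt(35) - 14*sqrt(30) + 22*sqrt(21) + 98*sqrt(2))/119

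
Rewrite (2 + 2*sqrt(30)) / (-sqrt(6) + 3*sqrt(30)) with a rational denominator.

(sqrt(6) + 6*sqrt(5) + 3*sqrt(30) + 90)/132

Multiply numerator and denominator by sqrt(6) + 3*sqrt(30).
Denominator becomes 264; numerator becomes 2*sqrt(6) + 12*sqrt(5) + 6*sqrt(30) + 180.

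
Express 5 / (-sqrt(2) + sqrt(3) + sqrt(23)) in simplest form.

Group as (sqrt(3) + sqrt(23)) - sqrt(2); multiply by (sqrt(3) + sqrt(23)) + sqrt(2), then rationalise the remaining surd.

(-11*sqrt(3) - sqrt(138) + 12*sqrt(2) + 9*sqrt(23))/30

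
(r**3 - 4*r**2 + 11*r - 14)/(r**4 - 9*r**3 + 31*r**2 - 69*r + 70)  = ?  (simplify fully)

Factor: r**3 - 4*r**2 + 11*r - 14 = (r - 2)*(r**2 - 2*r + 7);  r**4 - 9*r**3 + 31*r**2 - 69*r + 70 = (r - 2)*(r**2 - 2*r + 7)*(r - 5)
Cancel the common factors (r**2 - 2*r + 7), (r - 2).

1/(r - 5)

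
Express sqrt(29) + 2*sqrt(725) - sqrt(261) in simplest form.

8*sqrt(29)

sqrt(29) = sqrt(29); 2*sqrt(725) = 10*sqrt(29); sqrt(261) = 3*sqrt(29)
Combine: (1 + 10 - 3)·sqrt(29) = 8*sqrt(29)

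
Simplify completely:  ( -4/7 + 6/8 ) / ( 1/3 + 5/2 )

Numerator: -4/7 + 6/8 = 5/28
Denominator: 1/3 + 5/2 = 17/6
Divide: (5/28) · (6/17) = 15/238

15/238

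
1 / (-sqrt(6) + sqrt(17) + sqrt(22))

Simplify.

Group as (sqrt(17) + sqrt(22)) - sqrt(6); multiply by (sqrt(17) + sqrt(22)) + sqrt(6), then rationalise the remaining surd.

(-33*sqrt(6) + sqrt(22) + 11*sqrt(17) + 4*sqrt(561))/407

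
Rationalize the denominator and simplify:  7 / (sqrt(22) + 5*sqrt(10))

Multiply numerator and denominator by -sqrt(22) + 5*sqrt(10).
Denominator becomes 228; numerator becomes -7*sqrt(22) + 35*sqrt(10).

(-7*sqrt(22) + 35*sqrt(10))/228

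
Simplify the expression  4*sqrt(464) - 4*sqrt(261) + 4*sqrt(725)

4*sqrt(464) = 16*sqrt(29); 4*sqrt(261) = 12*sqrt(29); 4*sqrt(725) = 20*sqrt(29)
Combine: (16 - 12 + 20)·sqrt(29) = 24*sqrt(29)

24*sqrt(29)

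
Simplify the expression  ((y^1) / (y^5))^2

Inside the bracket: (y^-4)
Raise to the power 2: (y^-8)

y^(-8)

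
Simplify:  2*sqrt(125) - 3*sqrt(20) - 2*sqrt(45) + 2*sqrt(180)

2*sqrt(125) = 10*sqrt(5); 3*sqrt(20) = 6*sqrt(5); 2*sqrt(45) = 6*sqrt(5); 2*sqrt(180) = 12*sqrt(5)
Combine: (10 - 6 - 6 + 12)·sqrt(5) = 10*sqrt(5)

10*sqrt(5)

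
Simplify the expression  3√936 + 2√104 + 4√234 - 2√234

3√936 = 18*√26; 2√104 = 4*√26; 4√234 = 12*√26; 2√234 = 6*√26
Combine: (18 + 4 + 12 - 6)·√26 = 28*√26

28*√26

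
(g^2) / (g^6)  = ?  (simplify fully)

g^(-4)

Quotient: (g^-4)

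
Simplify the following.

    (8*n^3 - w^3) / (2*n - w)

4*n^2 + 2*n*w + w^2

Factor as (a-b)(a^2+ab+b^2) with a=(2*n), b=w.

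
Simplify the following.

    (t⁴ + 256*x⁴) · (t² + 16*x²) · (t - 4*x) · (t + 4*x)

t⁸ - 65536*x⁸

Pair the conjugate factors: (t+(4*x))(t-(4*x)) = t² - 16*x², then repeat with the next factor.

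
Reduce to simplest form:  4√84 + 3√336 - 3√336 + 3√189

17*√21

4√84 = 8*√21; 3√336 = 12*√21; 3√336 = 12*√21; 3√189 = 9*√21
Combine: (8 + 12 - 12 + 9)·√21 = 17*√21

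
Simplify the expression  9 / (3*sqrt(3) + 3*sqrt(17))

Multiply numerator and denominator by -3*sqrt(17) + 3*sqrt(3).
Denominator becomes -126; numerator becomes -27*sqrt(17) + 27*sqrt(3).

(-3*sqrt(3) + 3*sqrt(17))/14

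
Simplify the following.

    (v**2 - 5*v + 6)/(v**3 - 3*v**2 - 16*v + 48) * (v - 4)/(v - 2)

1/(v + 4)

Factor: v**2 - 5*v + 6 = (v - 3)*(v - 2);  v**3 - 3*v**2 - 16*v + 48 = (v - 3)*(v + 4)*(v - 4)
Cancel the common factors (v - 2), (v - 4), (v - 3).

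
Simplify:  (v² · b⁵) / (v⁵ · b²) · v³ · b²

Quotient: (v^-3) · b³
Multiply by v³ · b²: add exponents.

b⁵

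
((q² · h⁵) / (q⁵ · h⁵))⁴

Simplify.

q^(-12)

Inside the bracket: (q^-3)
Raise to the power 4: (q^-12)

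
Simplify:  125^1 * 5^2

5^5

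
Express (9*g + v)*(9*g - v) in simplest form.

81*g^2 - v^2

(9*g)^2 - (v)^2 = 81*g^2 - v^2.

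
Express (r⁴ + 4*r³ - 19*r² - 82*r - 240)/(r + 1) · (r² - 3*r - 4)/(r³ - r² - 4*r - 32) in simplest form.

r² + r - 30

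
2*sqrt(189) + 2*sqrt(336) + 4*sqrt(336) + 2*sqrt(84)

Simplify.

2*sqrt(189) = 6*sqrt(21); 2*sqrt(336) = 8*sqrt(21); 4*sqrt(336) = 16*sqrt(21); 2*sqrt(84) = 4*sqrt(21)
Combine: (6 + 8 + 16 + 4)·sqrt(21) = 34*sqrt(21)

34*sqrt(21)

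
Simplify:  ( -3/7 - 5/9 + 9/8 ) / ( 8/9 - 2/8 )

Numerator: -3/7 - 5/9 + 9/8 = 71/504
Denominator: 8/9 - 2/8 = 23/36
Divide: (71/504) · (36/23) = 71/322

71/322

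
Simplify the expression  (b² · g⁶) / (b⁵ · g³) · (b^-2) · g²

Quotient: (b^-3) · g³
Multiply by (b^-2) · g²: add exponents.

g⁵/b⁵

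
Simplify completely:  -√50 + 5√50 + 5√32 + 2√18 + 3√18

55*√2

√50 = 5*√2; 5√50 = 25*√2; 5√32 = 20*√2; 2√18 = 6*√2; 3√18 = 9*√2
Combine: (-5 + 25 + 20 + 6 + 9)·√2 = 55*√2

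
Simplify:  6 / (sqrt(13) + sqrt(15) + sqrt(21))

Group as (sqrt(13) + sqrt(21)) + sqrt(15); multiply by (sqrt(13) + sqrt(21)) - sqrt(15), then rationalise the remaining surd.

(-36*sqrt(455) + 42*sqrt(21) + 114*sqrt(15) + 138*sqrt(13))/731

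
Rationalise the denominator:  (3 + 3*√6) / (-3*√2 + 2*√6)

(3*√2 + 2*√6 + 6*√3 + 12)/2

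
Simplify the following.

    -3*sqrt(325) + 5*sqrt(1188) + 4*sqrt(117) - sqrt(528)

-3*sqrt(13) + 26*sqrt(33)

3*sqrt(325) = 15*sqrt(13); 5*sqrt(1188) = 30*sqrt(33); 4*sqrt(117) = 12*sqrt(13); sqrt(528) = 4*sqrt(33)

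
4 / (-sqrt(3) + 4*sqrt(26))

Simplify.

Multiply numerator and denominator by sqrt(3) + 4*sqrt(26).
Denominator becomes 413; numerator becomes 4*sqrt(3) + 16*sqrt(26).

(4*sqrt(3) + 16*sqrt(26))/413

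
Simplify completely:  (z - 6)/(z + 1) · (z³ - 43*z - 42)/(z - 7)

z² - 36

Factor: z³ - 43*z - 42 = (z - 7)·(z + 6)·(z + 1)
Cancel the common factors (z - 7), (z + 1).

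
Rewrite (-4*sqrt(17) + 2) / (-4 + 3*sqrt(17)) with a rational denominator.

(-196 - 10*sqrt(17))/137

Multiply numerator and denominator by -3*sqrt(17) - 4.
Denominator becomes -137; numerator becomes 10*sqrt(17) + 196.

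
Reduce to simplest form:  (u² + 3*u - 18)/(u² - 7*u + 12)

(u + 6)/(u - 4)

Factor: u² + 3*u - 18 = (u + 6)·(u - 3);  u² - 7*u + 12 = (u - 3)·(u - 4)
Cancel the common factor (u - 3).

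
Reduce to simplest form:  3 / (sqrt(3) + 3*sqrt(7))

(-sqrt(3) + 3*sqrt(7))/20

Multiply numerator and denominator by -3*sqrt(7) + sqrt(3).
Denominator becomes -60; numerator becomes -9*sqrt(7) + 3*sqrt(3).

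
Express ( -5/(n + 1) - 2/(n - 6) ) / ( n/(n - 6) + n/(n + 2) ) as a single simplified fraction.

(-7*n² + 14*n + 56)/(2*n³ - 2*n² - 4*n)

Numerator: -5/(n + 1) - 2/(n - 6) = (-7*n + 28)/(n² - 5*n - 6)
Denominator: n/(n - 6) + n/(n + 2) = (2*n² - 4*n)/(n² - 4*n - 12)
Divide: ((-7*n + 28)/(n² - 5*n - 6)) · ((n² - 4*n - 12)/(2*n² - 4*n)) = (-7*n² + 14*n + 56)/(2*n³ - 2*n² - 4*n)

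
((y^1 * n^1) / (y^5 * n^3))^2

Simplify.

1/(n^4*y^8)

Inside the bracket: (y^-4) * (n^-2)
Raise to the power 2: (y^-8) * (n^-4)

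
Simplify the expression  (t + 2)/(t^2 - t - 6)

Factor: t^2 - t - 6 = (t + 2)*(t - 3)
Cancel the common factor (t + 2).

1/(t - 3)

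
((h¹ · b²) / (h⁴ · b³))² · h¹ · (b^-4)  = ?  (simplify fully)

1/(b⁶*h⁵)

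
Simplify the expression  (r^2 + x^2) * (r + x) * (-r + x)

(x+r)(x-r) = -r^2 + x^2; continue pairing.

-r^4 + x^4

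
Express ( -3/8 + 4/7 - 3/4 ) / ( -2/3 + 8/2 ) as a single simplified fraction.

-93/560

Numerator: -3/8 + 4/7 - 3/4 = -31/56
Denominator: -2/3 + 8/2 = 10/3
Divide: (-31/56) · (3/10) = -93/560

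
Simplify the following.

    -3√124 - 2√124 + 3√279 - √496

-5*√31

3√124 = 6*√31; 2√124 = 4*√31; 3√279 = 9*√31; √496 = 4*√31
Combine: (-6 - 4 + 9 - 4)·√31 = -5*√31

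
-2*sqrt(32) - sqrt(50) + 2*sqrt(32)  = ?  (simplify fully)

2*sqrt(32) = 8*sqrt(2); sqrt(50) = 5*sqrt(2); 2*sqrt(32) = 8*sqrt(2)
Combine: (-8 - 5 + 8)·sqrt(2) = -5*sqrt(2)

-5*sqrt(2)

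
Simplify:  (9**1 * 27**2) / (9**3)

3**2

9**1 = 3**2; 27**2 = 3**6; 9**3 = 3**6
Combine exponents: 3**2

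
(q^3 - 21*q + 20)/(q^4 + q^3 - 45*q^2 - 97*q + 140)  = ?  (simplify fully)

Factor: q^3 - 21*q + 20 = (q - 4)*(q - 1)*(q + 5);  q^4 + q^3 - 45*q^2 - 97*q + 140 = (q - 1)*(q + 5)*(q + 4)*(q - 7)
Cancel the common factors (q - 1), (q + 5).

(q - 4)/(q^2 - 3*q - 28)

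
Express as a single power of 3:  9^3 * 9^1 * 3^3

9^3 = 3^6; 9^1 = 3^2; 3^3 = 3^3
Combine exponents: 3^11

3^11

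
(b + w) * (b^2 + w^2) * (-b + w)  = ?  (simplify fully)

-b^4 + w^4

Pair the conjugate factors: (w+b)(w-b) = -b^2 + w^2, then repeat with the next factor.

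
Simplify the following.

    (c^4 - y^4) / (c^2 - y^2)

Factor c^4 - y^4 and cancel (c^2 - y^2).

c^2 + y^2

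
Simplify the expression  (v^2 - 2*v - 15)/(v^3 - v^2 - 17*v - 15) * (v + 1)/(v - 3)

1/(v - 3)

Factor: v^2 - 2*v - 15 = (v - 5)*(v + 3);  v^3 - v^2 - 17*v - 15 = (v - 5)*(v + 3)*(v + 1)
Cancel the common factors (v - 5), (v + 1), (v + 3).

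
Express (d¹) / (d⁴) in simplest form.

d^(-3)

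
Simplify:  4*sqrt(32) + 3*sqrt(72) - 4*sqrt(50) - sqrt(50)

9*sqrt(2)

4*sqrt(32) = 16*sqrt(2); 3*sqrt(72) = 18*sqrt(2); 4*sqrt(50) = 20*sqrt(2); sqrt(50) = 5*sqrt(2)
Combine: (16 + 18 - 20 - 5)·sqrt(2) = 9*sqrt(2)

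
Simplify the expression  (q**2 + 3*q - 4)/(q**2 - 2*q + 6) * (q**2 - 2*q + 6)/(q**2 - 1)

Factor: q**2 + 3*q - 4 = (q + 4)*(q - 1);  q**2 - 1 = (q - 1)*(q + 1)
Cancel the common factors (q**2 - 2*q + 6), (q - 1).

(q + 4)/(q + 1)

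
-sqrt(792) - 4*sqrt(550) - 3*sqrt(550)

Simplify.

-41*sqrt(22)

sqrt(792) = 6*sqrt(22); 4*sqrt(550) = 20*sqrt(22); 3*sqrt(550) = 15*sqrt(22)
Combine: (-6 - 20 - 15)·sqrt(22) = -41*sqrt(22)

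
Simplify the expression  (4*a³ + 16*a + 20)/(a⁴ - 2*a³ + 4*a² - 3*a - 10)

Factor: 4*a³ + 16*a + 20 = 4·(a² - a + 5)·(a + 1);  a⁴ - 2*a³ + 4*a² - 3*a - 10 = (a² - a + 5)·(a + 1)·(a - 2)
Cancel the common factors (a² - a + 5), (a + 1).

4/(a - 2)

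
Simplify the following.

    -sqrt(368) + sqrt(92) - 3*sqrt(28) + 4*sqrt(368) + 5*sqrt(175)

19*sqrt(7) + 14*sqrt(23)

sqrt(368) = 4*sqrt(23); sqrt(92) = 2*sqrt(23); 3*sqrt(28) = 6*sqrt(7); 4*sqrt(368) = 16*sqrt(23); 5*sqrt(175) = 25*sqrt(7)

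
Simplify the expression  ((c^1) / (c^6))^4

c^(-20)

Inside the bracket: (c^-5)
Raise to the power 4: (c^-20)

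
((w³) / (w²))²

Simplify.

Inside the bracket: w¹
Raise to the power 2: w²

w²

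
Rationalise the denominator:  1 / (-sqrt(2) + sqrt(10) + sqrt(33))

(-25*sqrt(10) - 4*sqrt(165) + 41*sqrt(2) + 21*sqrt(33))/361

Group as (sqrt(10) + sqrt(33)) - sqrt(2); multiply by (sqrt(10) + sqrt(33)) + sqrt(2), then rationalise the remaining surd.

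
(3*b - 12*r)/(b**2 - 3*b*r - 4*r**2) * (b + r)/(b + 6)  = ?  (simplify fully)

3/(b + 6)

Factor: 3*b - 12*r = 3*(b - 4*r);  b**2 - 3*b*r - 4*r**2 = (b + r)*(b - 4*r)
Cancel the common factors (b - 4*r), (b + r).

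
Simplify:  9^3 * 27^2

9^3 = 3^6; 27^2 = 3^6
Combine exponents: 3^12

3^12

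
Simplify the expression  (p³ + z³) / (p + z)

Apply the sum-of-cubes factorisation and cancel (p + z).

p² - p*z + z²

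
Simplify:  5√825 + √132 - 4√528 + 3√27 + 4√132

5√825 = 25*√33; √132 = 2*√33; 4√528 = 16*√33; 3√27 = 9*√3; 4√132 = 8*√33

9*√3 + 19*√33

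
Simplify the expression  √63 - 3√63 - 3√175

√63 = 3*√7; 3√63 = 9*√7; 3√175 = 15*√7
Combine: (3 - 9 - 15)·√7 = -21*√7

-21*√7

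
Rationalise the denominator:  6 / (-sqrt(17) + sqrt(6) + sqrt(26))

Group as (sqrt(6) + sqrt(26)) - sqrt(17); multiply by (sqrt(6) + sqrt(26)) + sqrt(17), then rationalise the remaining surd.

(-30*sqrt(17) - 6*sqrt(26) + 74*sqrt(6) + 8*sqrt(663))/133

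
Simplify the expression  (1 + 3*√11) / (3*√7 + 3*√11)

(-3*√77 - √7 + √11 + 33)/12

Multiply numerator and denominator by -3*√7 + 3*√11.
Denominator becomes 36; numerator becomes -9*√77 - 3*√7 + 3*√11 + 99.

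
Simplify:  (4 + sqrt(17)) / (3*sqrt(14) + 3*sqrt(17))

Multiply numerator and denominator by -3*sqrt(14) + 3*sqrt(17).
Denominator becomes 27; numerator becomes -3*sqrt(238) - 12*sqrt(14) + 12*sqrt(17) + 51.

(-sqrt(238) - 4*sqrt(14) + 4*sqrt(17) + 17)/9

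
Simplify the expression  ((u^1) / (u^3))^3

u^(-6)

Inside the bracket: (u^-2)
Raise to the power 3: (u^-6)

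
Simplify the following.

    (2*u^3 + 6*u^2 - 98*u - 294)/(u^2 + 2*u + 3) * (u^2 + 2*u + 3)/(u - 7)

Factor: 2*u^3 + 6*u^2 - 98*u - 294 = 2*(u + 7)*(u + 3)*(u - 7)
Cancel the common factors (u^2 + 2*u + 3), (u - 7).

2*u^2 + 20*u + 42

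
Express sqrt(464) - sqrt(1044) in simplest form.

-2*sqrt(29)

sqrt(464) = 4*sqrt(29); sqrt(1044) = 6*sqrt(29)
Combine: (4 - 6)·sqrt(29) = -2*sqrt(29)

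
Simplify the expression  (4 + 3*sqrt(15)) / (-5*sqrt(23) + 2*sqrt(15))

Multiply numerator and denominator by 2*sqrt(15) + 5*sqrt(23).
Denominator becomes -515; numerator becomes 8*sqrt(15) + 90 + 20*sqrt(23) + 15*sqrt(345).

(-15*sqrt(345) - 20*sqrt(23) - 90 - 8*sqrt(15))/515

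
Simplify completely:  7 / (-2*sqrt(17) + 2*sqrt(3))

Multiply numerator and denominator by 2*sqrt(3) + 2*sqrt(17).
Denominator becomes -56; numerator becomes 14*sqrt(3) + 14*sqrt(17).

(-sqrt(17) - sqrt(3))/4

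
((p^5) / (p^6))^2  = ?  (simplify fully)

p^(-2)

Inside the bracket: (p^-1)
Raise to the power 2: (p^-2)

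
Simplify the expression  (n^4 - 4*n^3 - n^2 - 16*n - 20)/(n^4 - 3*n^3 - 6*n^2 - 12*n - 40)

(n + 1)/(n + 2)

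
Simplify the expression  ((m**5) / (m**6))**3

m**(-3)

Inside the bracket: (m**-1)
Raise to the power 3: (m**-3)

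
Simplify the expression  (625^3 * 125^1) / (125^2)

625^3 = 5^12; 125^1 = 5^3; 125^2 = 5^6
Combine exponents: 5^9

5^9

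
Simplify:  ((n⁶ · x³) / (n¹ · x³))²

n^10

Inside the bracket: n⁵
Raise to the power 2: n^10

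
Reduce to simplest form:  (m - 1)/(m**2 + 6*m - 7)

1/(m + 7)

Factor: m**2 + 6*m - 7 = (m + 7)*(m - 1)
Cancel the common factor (m - 1).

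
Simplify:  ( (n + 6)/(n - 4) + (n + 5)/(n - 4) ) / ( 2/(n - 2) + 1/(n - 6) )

Numerator: (n + 6)/(n - 4) + (n + 5)/(n - 4) = (2*n + 11)/(n - 4)
Denominator: 2/(n - 2) + 1/(n - 6) = (3*n - 14)/(n² - 8*n + 12)
Divide: ((2*n + 11)/(n - 4)) · ((n² - 8*n + 12)/(3*n - 14)) = (2*n³ - 5*n² - 64*n + 132)/(3*n² - 26*n + 56)

(2*n³ - 5*n² - 64*n + 132)/(3*n² - 26*n + 56)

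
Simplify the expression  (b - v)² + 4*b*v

(b + v)²

After expansion: b² + 2*b*v + v² — a perfect-square trinomial.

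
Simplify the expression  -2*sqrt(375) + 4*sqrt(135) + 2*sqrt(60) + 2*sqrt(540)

18*sqrt(15)

2*sqrt(375) = 10*sqrt(15); 4*sqrt(135) = 12*sqrt(15); 2*sqrt(60) = 4*sqrt(15); 2*sqrt(540) = 12*sqrt(15)
Combine: (-10 + 12 + 4 + 12)·sqrt(15) = 18*sqrt(15)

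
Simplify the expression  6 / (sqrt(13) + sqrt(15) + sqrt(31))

(-4*sqrt(6045) - 6*sqrt(31) + 58*sqrt(15) + 66*sqrt(13))/257

Group as (sqrt(13) + sqrt(31)) + sqrt(15); multiply by (sqrt(13) + sqrt(31)) - sqrt(15), then rationalise the remaining surd.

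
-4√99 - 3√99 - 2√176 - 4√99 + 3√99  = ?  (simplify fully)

-32*√11

4√99 = 12*√11; 3√99 = 9*√11; 2√176 = 8*√11; 4√99 = 12*√11; 3√99 = 9*√11
Combine: (-12 - 9 - 8 - 12 + 9)·√11 = -32*√11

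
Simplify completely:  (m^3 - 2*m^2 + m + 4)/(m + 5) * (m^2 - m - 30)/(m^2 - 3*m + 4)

Factor: m^3 - 2*m^2 + m + 4 = (m + 1)*(m^2 - 3*m + 4);  m^2 - m - 30 = (m + 5)*(m - 6)
Cancel the common factors (m^2 - 3*m + 4), (m + 5).

m^2 - 5*m - 6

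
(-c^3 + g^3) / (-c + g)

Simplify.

c^2 + c*g + g^2

Apply the difference-of-cubes factorisation and cancel (-c + g).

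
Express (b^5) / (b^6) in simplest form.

1/b

Quotient: (b^-1)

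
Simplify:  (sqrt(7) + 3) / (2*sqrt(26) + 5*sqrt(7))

(-6*sqrt(26) - 2*sqrt(182) + 35 + 15*sqrt(7))/71

Multiply numerator and denominator by -2*sqrt(26) + 5*sqrt(7).
Denominator becomes 71; numerator becomes -6*sqrt(26) - 2*sqrt(182) + 35 + 15*sqrt(7).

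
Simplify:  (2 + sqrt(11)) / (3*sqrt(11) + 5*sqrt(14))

Multiply numerator and denominator by -5*sqrt(14) + 3*sqrt(11).
Denominator becomes -251; numerator becomes -5*sqrt(154) - 10*sqrt(14) + 6*sqrt(11) + 33.

(-33 - 6*sqrt(11) + 10*sqrt(14) + 5*sqrt(154))/251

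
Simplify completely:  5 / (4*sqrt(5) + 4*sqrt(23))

(-5*sqrt(5) + 5*sqrt(23))/72

Multiply numerator and denominator by -4*sqrt(23) + 4*sqrt(5).
Denominator becomes -288; numerator becomes -20*sqrt(23) + 20*sqrt(5).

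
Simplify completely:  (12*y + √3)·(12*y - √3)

Difference of squares with P = 12*y, Q = √3.

144*y² - 3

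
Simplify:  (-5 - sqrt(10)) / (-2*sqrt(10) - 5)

Multiply numerator and denominator by -5 + 2*sqrt(10).
Denominator becomes -15; numerator becomes -5*sqrt(10) + 5.

(-1 + sqrt(10))/3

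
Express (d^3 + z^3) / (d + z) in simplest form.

Apply the sum-of-cubes factorisation and cancel (d + z).

d^2 - d*z + z^2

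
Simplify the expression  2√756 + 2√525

22*√21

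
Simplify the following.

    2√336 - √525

3*√21

2√336 = 8*√21; √525 = 5*√21
Combine: (8 - 5)·√21 = 3*√21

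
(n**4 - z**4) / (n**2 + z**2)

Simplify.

n**2 - z**2

n**4 - z**4 factors as -(-n + z)*(n + z)*(n**2 + z**2).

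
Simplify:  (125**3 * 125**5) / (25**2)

125**3 = 5**9; 125**5 = 5**15; 25**2 = 5**4
Combine exponents: 5**20

5**20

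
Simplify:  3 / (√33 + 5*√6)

(-√33 + 5*√6)/39

Multiply numerator and denominator by -√33 + 5*√6.
Denominator becomes 117; numerator becomes -3*√33 + 15*√6.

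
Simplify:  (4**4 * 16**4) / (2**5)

2**19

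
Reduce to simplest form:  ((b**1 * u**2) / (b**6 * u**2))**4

b**(-20)

Inside the bracket: (b**-5)
Raise to the power 4: (b**-20)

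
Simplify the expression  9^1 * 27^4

9^1 = 3^2; 27^4 = 3^12
Combine exponents: 3^14

3^14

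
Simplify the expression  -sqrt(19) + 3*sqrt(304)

11*sqrt(19)

sqrt(19) = sqrt(19); 3*sqrt(304) = 12*sqrt(19)
Combine: (-1 + 12)·sqrt(19) = 11*sqrt(19)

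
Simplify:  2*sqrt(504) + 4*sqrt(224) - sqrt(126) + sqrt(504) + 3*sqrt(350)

46*sqrt(14)

2*sqrt(504) = 12*sqrt(14); 4*sqrt(224) = 16*sqrt(14); sqrt(126) = 3*sqrt(14); sqrt(504) = 6*sqrt(14); 3*sqrt(350) = 15*sqrt(14)
Combine: (12 + 16 - 3 + 6 + 15)·sqrt(14) = 46*sqrt(14)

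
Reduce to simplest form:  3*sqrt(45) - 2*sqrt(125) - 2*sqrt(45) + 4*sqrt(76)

3*sqrt(45) = 9*sqrt(5); 2*sqrt(125) = 10*sqrt(5); 2*sqrt(45) = 6*sqrt(5); 4*sqrt(76) = 8*sqrt(19)

-7*sqrt(5) + 8*sqrt(19)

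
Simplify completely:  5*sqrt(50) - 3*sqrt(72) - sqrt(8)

5*sqrt(2)

5*sqrt(50) = 25*sqrt(2); 3*sqrt(72) = 18*sqrt(2); sqrt(8) = 2*sqrt(2)
Combine: (25 - 18 - 2)·sqrt(2) = 5*sqrt(2)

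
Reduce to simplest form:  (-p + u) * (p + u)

-p^2 + u^2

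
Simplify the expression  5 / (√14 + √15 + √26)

(-20*√1365 + 15*√26 + 125*√15 + 135*√14)/831

Group as (√14 + √15) + √26; multiply by (√14 + √15) - √26, then rationalise the remaining surd.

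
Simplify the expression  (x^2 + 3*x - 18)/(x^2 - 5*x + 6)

Factor: x^2 + 3*x - 18 = (x + 6)*(x - 3);  x^2 - 5*x + 6 = (x - 3)*(x - 2)
Cancel the common factor (x - 3).

(x + 6)/(x - 2)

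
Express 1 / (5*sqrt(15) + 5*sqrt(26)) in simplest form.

(-sqrt(15) + sqrt(26))/55

Multiply numerator and denominator by -5*sqrt(26) + 5*sqrt(15).
Denominator becomes -275; numerator becomes -5*sqrt(26) + 5*sqrt(15).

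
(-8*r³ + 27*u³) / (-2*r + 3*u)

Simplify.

4*r² + 6*r*u + 9*u²

Factor as (a-b)(a^2+ab+b^2) with a=(3*u), b=(2*r).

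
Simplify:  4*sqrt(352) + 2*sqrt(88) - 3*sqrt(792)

2*sqrt(22)

4*sqrt(352) = 16*sqrt(22); 2*sqrt(88) = 4*sqrt(22); 3*sqrt(792) = 18*sqrt(22)
Combine: (16 + 4 - 18)·sqrt(22) = 2*sqrt(22)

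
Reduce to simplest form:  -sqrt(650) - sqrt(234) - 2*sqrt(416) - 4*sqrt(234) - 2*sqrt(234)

sqrt(650) = 5*sqrt(26); sqrt(234) = 3*sqrt(26); 2*sqrt(416) = 8*sqrt(26); 4*sqrt(234) = 12*sqrt(26); 2*sqrt(234) = 6*sqrt(26)
Combine: (-5 - 3 - 8 - 12 - 6)·sqrt(26) = -34*sqrt(26)

-34*sqrt(26)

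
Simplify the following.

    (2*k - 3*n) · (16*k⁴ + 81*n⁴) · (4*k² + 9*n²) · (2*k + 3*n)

Telescope via difference of squares: ((2*k)+(3*n))((2*k)-(3*n)) = 4*k² - 9*n², then repeat with the next factor.

256*k⁸ - 6561*n⁸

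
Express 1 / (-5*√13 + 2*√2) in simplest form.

(-5*√13 - 2*√2)/317

Multiply numerator and denominator by 2*√2 + 5*√13.
Denominator becomes -317; numerator becomes 2*√2 + 5*√13.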